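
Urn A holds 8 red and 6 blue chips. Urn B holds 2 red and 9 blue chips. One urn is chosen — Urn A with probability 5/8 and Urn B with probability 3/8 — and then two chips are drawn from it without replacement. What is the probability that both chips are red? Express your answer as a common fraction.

From Urn A: P(both red) = (8/14)(7/13) = 4/13.
From Urn B: P(both red) = (2/11)(1/10) = 1/55.
Total probability = (5/8)(4/13) + (3/8)(1/55) = 1139/5720.

1139/5720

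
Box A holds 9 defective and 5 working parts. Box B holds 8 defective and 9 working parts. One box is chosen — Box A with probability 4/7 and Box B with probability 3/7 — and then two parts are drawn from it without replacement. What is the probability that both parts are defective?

6807/21658

From Box A: P(both defective) = (9/14)(8/13) = 36/91.
From Box B: P(both defective) = (8/17)(7/16) = 7/34.
Total probability = (4/7)(36/91) + (3/7)(7/34) = 6807/21658.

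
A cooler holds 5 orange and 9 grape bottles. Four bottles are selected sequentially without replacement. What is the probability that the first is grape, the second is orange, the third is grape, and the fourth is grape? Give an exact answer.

15/143

Chain rule:
P = 9/14 × 5/13 × 8/12 × 7/11 = 2520/24024 = 15/143.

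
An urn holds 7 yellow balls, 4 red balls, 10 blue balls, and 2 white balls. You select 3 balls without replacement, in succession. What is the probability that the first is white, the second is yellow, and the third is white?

Multiply the probability of each draw given the previous ones:
P = 2/23 × 7/22 × 1/21 = 14/10626 = 1/759.

1/759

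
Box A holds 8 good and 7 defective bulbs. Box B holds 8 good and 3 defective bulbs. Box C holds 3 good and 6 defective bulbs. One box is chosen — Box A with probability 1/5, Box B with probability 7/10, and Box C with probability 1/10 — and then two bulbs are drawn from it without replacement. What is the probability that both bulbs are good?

From Box A: P(both good) = (8/15)(7/14) = 4/15.
From Box B: P(both good) = (8/11)(7/10) = 28/55.
From Box C: P(both good) = (3/9)(2/8) = 1/12.
Total probability = (1/5)(4/15) + (7/10)(28/55) + (1/10)(1/12) = 2759/6600.

2759/6600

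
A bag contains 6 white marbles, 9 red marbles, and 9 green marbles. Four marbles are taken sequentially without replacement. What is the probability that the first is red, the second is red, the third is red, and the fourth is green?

9/506

Chain rule:
P = 9/24 × 8/23 × 7/22 × 9/21 = 4536/255024 = 9/506.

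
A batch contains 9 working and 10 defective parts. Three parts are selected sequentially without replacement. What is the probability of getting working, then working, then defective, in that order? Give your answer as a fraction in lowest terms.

Each draw changes the counts, so multiply the conditional probabilities along the sequence:
P = 9/19 × 8/18 × 10/17 = 720/5814 = 40/323.

40/323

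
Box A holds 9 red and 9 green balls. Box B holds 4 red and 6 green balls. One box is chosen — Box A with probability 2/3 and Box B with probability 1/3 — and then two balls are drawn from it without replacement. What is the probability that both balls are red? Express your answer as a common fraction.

From Box A: P(both red) = (9/18)(8/17) = 4/17.
From Box B: P(both red) = (4/10)(3/9) = 2/15.
Total probability = (2/3)(4/17) + (1/3)(2/15) = 154/765.

154/765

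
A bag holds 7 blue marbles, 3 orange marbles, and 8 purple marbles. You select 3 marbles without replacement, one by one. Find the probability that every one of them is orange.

P = 3/18 × 2/17 × 1/16 = 6/4896 = 1/816.

1/816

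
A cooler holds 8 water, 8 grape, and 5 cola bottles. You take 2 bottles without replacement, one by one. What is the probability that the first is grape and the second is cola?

2/21

Chain rule:
P = 8/21 × 5/20 = 40/420 = 2/21.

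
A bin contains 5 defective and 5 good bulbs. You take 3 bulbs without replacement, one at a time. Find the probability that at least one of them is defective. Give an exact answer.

P(no defective) = 5/10 × 4/9 × 3/8 = 60/720 = 1/12.
P(at least one) = 1 − 1/12 = 11/12.

11/12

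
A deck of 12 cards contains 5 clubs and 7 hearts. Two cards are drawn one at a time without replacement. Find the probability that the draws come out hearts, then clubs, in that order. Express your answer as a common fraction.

Each draw changes the counts, so multiply the conditional probabilities along the sequence:
P = 7/12 × 5/11 = 35/132.

35/132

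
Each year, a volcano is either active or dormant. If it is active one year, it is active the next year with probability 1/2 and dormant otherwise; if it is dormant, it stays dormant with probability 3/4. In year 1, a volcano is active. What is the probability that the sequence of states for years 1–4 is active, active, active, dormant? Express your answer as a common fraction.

Year 1 is given. For each transition, use the conditional probability from the current state:
P(active | active) = 1/2; P(active | active) = 1/2; P(dormant | active) = 1/2.
P = 1/2 × 1/2 × 1/2 = 1/8.

1/8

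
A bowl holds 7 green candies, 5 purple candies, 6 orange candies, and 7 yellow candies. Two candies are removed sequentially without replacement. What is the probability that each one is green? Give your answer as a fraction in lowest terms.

7/100

P(every draw is green) = 7/25 × 6/24 = 42/600 = 7/100.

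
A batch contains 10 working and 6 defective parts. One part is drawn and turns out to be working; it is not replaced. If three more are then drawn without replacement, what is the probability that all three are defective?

4/91

After the first draw, 6 of the remaining 15 parts are defective.
P = 6/15 × 5/14 × 4/13 = 120/2730 = 4/91.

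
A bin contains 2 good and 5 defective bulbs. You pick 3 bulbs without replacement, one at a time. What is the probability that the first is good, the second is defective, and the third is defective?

4/21

Chain rule:
P = 2/7 × 5/6 × 4/5 = 40/210 = 4/21.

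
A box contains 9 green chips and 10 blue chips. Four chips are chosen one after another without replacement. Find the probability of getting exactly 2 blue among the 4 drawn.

135/323

One ordering (blue drawn first) has probability 10/19 × 9/18 × 9/17 × 8/16 = 6480/93024 = 45/646.
There are C(4,2) = 6 such orderings, each equally likely, so P = 6 × 45/646 = 135/323.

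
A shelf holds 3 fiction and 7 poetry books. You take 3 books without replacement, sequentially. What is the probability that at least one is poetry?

119/120

P(no poetry) = 3/10 × 2/9 × 1/8 = 6/720 = 1/120.
P(at least one) = 1 − 1/120 = 119/120.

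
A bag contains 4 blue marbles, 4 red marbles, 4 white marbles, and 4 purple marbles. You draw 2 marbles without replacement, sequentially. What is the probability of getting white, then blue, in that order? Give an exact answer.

Chain rule:
P = 4/16 × 4/15 = 16/240 = 1/15.

1/15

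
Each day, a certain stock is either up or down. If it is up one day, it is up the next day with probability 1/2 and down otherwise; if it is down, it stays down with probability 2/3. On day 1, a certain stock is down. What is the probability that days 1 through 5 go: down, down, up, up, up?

1/18

Day 1 is given. For each transition, use the conditional probability from the current state:
P(down | down) = 2/3; P(up | down) = 1/3; P(up | up) = 1/2; P(up | up) = 1/2.
P = 2/3 × 1/3 × 1/2 × 1/2 = 2/36 = 1/18.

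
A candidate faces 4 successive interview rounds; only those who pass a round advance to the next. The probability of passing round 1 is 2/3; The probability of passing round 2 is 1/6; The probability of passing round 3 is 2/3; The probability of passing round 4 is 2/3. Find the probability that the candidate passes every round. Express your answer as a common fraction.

4/81

The events are sequential, so multiply the conditional probabilities:
P = 2/3 × 1/6 × 2/3 × 2/3 = 8/162 = 4/81.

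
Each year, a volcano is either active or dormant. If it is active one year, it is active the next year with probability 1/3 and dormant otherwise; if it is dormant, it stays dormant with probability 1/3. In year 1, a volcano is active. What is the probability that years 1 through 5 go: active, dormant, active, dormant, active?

Year 1 is given. For each transition, use the conditional probability from the current state:
P(dormant | active) = 2/3; P(active | dormant) = 2/3; P(dormant | active) = 2/3; P(active | dormant) = 2/3.
P = 2/3 × 2/3 × 2/3 × 2/3 = 16/81.

16/81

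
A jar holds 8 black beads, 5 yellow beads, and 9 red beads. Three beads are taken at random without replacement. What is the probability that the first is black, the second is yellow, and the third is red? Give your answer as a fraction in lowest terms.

Each draw changes the counts, so multiply the conditional probabilities along the sequence:
P = 8/22 × 5/21 × 9/20 = 360/9240 = 3/77.

3/77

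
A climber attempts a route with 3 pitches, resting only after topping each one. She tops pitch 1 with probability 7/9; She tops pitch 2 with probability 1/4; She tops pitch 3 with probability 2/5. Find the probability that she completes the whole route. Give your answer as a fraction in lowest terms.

7/90

Multiplying along the chain,
P = 7/9 × 1/4 × 2/5 = 14/180 = 7/90.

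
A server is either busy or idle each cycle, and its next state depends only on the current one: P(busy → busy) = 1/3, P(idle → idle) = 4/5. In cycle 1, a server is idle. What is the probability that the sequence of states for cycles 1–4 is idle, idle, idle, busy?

16/125

Cycle 1 is given. For each transition, use the conditional probability from the current state:
P(idle | idle) = 4/5; P(idle | idle) = 4/5; P(busy | idle) = 1/5.
P = 4/5 × 4/5 × 1/5 = 16/125.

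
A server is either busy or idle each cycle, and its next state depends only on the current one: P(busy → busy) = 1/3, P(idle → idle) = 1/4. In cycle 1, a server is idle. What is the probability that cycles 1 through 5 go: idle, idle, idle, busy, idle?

Cycle 1 is given. For each transition, use the conditional probability from the current state:
P(idle | idle) = 1/4; P(idle | idle) = 1/4; P(busy | idle) = 3/4; P(idle | busy) = 2/3.
P = 1/4 × 1/4 × 3/4 × 2/3 = 6/192 = 1/32.

1/32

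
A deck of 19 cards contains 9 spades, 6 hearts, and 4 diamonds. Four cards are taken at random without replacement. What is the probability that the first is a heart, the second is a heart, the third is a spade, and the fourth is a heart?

15/1292

Chain rule:
P = 6/19 × 5/18 × 9/17 × 4/16 = 1080/93024 = 15/1292.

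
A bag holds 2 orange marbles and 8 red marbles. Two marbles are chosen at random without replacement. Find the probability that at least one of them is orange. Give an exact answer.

P(no orange) = 8/10 × 7/9 = 56/90 = 28/45.
P(at least one) = 1 − 28/45 = 17/45.

17/45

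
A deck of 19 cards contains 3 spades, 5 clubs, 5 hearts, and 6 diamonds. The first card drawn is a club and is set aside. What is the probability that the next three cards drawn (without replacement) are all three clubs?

1/204

With the first card removed, 4 clubs remain out of 18.
P = 4/18 × 3/17 × 2/16 = 24/4896 = 1/204.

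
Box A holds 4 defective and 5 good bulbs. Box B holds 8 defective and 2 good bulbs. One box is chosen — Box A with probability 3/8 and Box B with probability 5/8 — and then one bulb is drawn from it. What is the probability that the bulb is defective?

From Box A: P(defective) = 4/9.
From Box B: P(defective) = 8/10.
Total probability = (3/8)(4/9) + (5/8)(8/10) = 2/3.

2/3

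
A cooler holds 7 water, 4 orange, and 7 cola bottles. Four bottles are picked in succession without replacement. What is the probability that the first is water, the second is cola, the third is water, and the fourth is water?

Chain rule:
P = 7/18 × 7/17 × 6/16 × 5/15 = 1470/73440 = 49/2448.

49/2448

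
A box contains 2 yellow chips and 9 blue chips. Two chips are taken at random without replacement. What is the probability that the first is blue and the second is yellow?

9/55

Each draw changes the counts, so multiply the conditional probabilities along the sequence:
P = 9/11 × 2/10 = 18/110 = 9/55.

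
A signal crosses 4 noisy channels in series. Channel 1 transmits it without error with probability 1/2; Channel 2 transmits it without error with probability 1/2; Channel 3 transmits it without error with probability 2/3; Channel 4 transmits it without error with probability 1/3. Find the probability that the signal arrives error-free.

Each stage is reached only if all earlier stages succeed, so
P = 1/2 × 1/2 × 2/3 × 1/3 = 2/36 = 1/18.

1/18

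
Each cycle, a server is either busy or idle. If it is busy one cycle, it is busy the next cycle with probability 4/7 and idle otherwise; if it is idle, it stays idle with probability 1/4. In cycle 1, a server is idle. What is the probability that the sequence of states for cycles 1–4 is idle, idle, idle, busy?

Cycle 1 is given. For each transition, use the conditional probability from the current state:
P(idle | idle) = 1/4; P(idle | idle) = 1/4; P(busy | idle) = 3/4.
P = 1/4 × 1/4 × 3/4 = 3/64.

3/64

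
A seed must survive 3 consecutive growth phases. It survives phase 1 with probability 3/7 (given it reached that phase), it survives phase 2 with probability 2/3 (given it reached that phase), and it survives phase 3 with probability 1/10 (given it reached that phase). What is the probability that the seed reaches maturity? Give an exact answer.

Multiplying along the chain,
P = 3/7 × 2/3 × 1/10 = 6/210 = 1/35.

1/35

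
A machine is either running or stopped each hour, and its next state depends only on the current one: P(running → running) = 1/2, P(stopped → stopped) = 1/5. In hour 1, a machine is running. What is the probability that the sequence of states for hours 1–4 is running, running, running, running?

Hour 1 is given. For each transition, use the conditional probability from the current state:
P(running | running) = 1/2; P(running | running) = 1/2; P(running | running) = 1/2.
P = 1/2 × 1/2 × 1/2 = 1/8.

1/8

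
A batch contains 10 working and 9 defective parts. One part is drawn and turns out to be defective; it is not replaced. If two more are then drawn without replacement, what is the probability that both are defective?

After the first draw, 8 of the remaining 18 parts are defective.
P = 8/18 × 7/17 = 56/306 = 28/153.

28/153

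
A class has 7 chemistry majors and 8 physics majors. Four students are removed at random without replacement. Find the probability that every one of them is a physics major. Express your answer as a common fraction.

P = 8/15 × 7/14 × 6/13 × 5/12 = 1680/32760 = 2/39.

2/39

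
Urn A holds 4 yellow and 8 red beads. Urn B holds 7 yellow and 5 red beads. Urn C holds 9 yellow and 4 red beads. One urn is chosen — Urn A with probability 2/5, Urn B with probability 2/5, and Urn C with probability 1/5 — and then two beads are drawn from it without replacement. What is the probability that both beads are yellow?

183/715

From Urn A: P(both yellow) = (4/12)(3/11) = 1/11.
From Urn B: P(both yellow) = (7/12)(6/11) = 7/22.
From Urn C: P(both yellow) = (9/13)(8/12) = 6/13.
Total probability = (2/5)(1/11) + (2/5)(7/22) + (1/5)(6/13) = 183/715.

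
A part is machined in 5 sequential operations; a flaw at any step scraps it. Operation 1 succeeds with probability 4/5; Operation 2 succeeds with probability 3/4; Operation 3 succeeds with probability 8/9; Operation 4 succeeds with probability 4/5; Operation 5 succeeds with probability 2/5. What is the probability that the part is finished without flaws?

64/375

Each stage is reached only if all earlier stages succeed, so
P = 4/5 × 3/4 × 8/9 × 4/5 × 2/5 = 768/4500 = 64/375.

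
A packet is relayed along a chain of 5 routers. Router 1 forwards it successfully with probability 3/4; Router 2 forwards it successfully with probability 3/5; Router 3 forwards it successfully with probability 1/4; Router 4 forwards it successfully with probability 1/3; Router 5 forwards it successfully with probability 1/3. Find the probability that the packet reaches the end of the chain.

1/80

The events are sequential, so multiply the conditional probabilities:
P = 3/4 × 3/5 × 1/4 × 1/3 × 1/3 = 9/720 = 1/80.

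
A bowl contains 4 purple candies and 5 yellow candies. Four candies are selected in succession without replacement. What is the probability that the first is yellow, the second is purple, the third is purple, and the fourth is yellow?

5/63

Each draw changes the counts, so multiply the conditional probabilities along the sequence:
P = 5/9 × 4/8 × 3/7 × 4/6 = 240/3024 = 5/63.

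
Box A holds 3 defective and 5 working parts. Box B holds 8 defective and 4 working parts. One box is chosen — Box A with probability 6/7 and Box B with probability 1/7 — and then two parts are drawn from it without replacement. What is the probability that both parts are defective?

From Box A: P(both defective) = (3/8)(2/7) = 3/28.
From Box B: P(both defective) = (8/12)(7/11) = 14/33.
Total probability = (6/7)(3/28) + (1/7)(14/33) = 493/3234.

493/3234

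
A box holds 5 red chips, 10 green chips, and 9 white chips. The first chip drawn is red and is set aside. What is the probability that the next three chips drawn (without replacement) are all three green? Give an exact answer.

120/1771

After the first draw, 10 of the remaining 23 chips are green.
P = 10/23 × 9/22 × 8/21 = 720/10626 = 120/1771.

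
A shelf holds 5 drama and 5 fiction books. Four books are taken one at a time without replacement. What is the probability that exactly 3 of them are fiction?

5/21

One ordering (fiction drawn first) has probability 5/10 × 4/9 × 3/8 × 5/7 = 300/5040 = 5/84.
There are C(4,3) = 4 such orderings, each equally likely, so P = 4 × 5/84 = 5/21.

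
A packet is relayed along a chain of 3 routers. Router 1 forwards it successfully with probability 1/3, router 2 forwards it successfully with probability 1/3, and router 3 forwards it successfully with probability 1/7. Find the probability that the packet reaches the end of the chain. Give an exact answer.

The events are sequential, so multiply the conditional probabilities:
P = 1/3 × 1/3 × 1/7 = 1/63.

1/63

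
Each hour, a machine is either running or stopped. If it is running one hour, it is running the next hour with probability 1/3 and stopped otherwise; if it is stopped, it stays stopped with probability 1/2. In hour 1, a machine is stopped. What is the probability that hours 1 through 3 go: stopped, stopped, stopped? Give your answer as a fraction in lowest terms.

1/4

Hour 1 is given. For each transition, use the conditional probability from the current state:
P(stopped | stopped) = 1/2; P(stopped | stopped) = 1/2.
P = 1/2 × 1/2 = 1/4.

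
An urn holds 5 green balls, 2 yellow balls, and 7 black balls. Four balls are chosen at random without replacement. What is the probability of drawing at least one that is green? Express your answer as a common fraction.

P(no green) = 9/14 × 8/13 × 7/12 × 6/11 = 3024/24024 = 18/143.
P(at least one) = 1 − 18/143 = 125/143.

125/143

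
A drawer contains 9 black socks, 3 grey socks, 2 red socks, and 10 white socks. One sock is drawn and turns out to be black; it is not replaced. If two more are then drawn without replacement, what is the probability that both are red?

With the first sock removed, 2 red remain out of 23.
P = 2/23 × 1/22 = 2/506 = 1/253.

1/253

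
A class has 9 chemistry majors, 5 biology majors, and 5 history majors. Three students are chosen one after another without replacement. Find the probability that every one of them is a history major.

P(every draw is a history major) = 5/19 × 4/18 × 3/17 = 60/5814 = 10/969.

10/969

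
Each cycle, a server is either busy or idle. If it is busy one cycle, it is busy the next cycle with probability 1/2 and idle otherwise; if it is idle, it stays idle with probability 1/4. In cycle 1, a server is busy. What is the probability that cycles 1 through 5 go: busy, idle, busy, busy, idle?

3/32

Cycle 1 is given. For each transition, use the conditional probability from the current state:
P(idle | busy) = 1/2; P(busy | idle) = 3/4; P(busy | busy) = 1/2; P(idle | busy) = 1/2.
P = 1/2 × 3/4 × 1/2 × 1/2 = 3/32.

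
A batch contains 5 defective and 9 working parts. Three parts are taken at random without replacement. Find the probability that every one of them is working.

P(all working) = 9/14 × 8/13 × 7/12 = 504/2184 = 3/13.

3/13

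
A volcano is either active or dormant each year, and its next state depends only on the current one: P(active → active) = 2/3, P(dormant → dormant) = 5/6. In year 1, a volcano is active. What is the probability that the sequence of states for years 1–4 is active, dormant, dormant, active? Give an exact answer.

Year 1 is given. For each transition, use the conditional probability from the current state:
P(dormant | active) = 1/3; P(dormant | dormant) = 5/6; P(active | dormant) = 1/6.
P = 1/3 × 5/6 × 1/6 = 5/108.

5/108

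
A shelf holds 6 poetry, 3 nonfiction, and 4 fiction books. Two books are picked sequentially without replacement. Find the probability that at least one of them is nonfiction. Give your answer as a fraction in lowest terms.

11/26

P(no nonfiction) = 10/13 × 9/12 = 90/156 = 15/26.
P(at least one) = 1 − 15/26 = 11/26.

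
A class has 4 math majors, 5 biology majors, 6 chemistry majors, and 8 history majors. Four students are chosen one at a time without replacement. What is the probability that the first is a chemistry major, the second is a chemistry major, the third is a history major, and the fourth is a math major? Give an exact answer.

Each draw changes the counts, so multiply the conditional probabilities along the sequence:
P = 6/23 × 5/22 × 8/21 × 4/20 = 960/212520 = 8/1771.

8/1771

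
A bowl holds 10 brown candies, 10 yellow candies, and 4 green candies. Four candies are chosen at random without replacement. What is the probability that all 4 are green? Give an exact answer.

1/10626

P(all green) = 4/24 × 3/23 × 2/22 × 1/21 = 24/255024 = 1/10626.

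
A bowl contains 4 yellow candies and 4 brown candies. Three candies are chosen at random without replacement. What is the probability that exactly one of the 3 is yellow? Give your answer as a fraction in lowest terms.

3/7

One ordering (yellow drawn first) has probability 4/8 × 4/7 × 3/6 = 48/336 = 1/7.
There are C(3,1) = 3 such orderings, each equally likely, so P = 3 × 1/7 = 3/7.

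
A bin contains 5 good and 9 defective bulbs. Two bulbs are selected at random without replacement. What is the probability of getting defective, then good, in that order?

45/182

Chain rule:
P = 9/14 × 5/13 = 45/182.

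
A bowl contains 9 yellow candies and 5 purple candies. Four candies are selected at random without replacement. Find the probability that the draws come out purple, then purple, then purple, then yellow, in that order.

Each draw changes the counts, so multiply the conditional probabilities along the sequence:
P = 5/14 × 4/13 × 3/12 × 9/11 = 540/24024 = 45/2002.

45/2002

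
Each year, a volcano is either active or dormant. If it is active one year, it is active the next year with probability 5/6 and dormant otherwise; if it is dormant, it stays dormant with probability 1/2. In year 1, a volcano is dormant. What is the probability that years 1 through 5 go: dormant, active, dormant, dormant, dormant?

1/48

Year 1 is given. For each transition, use the conditional probability from the current state:
P(active | dormant) = 1/2; P(dormant | active) = 1/6; P(dormant | dormant) = 1/2; P(dormant | dormant) = 1/2.
P = 1/2 × 1/6 × 1/2 × 1/2 = 1/48.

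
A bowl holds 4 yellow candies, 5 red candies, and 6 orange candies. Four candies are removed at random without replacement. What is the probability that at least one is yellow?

69/91

P(no yellow) = 11/15 × 10/14 × 9/13 × 8/12 = 7920/32760 = 22/91.
P(at least one) = 1 − 22/91 = 69/91.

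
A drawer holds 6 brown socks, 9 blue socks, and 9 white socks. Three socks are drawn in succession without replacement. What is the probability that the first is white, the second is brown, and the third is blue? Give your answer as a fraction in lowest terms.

Chain rule:
P = 9/24 × 6/23 × 9/22 = 486/12144 = 81/2024.

81/2024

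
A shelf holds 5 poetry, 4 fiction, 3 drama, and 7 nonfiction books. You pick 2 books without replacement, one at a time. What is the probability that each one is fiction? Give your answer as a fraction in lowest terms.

P = 4/19 × 3/18 = 12/342 = 2/57.

2/57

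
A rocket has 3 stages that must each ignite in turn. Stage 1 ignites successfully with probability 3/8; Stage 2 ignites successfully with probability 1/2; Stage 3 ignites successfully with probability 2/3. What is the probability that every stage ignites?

1/8

The events are sequential, so multiply the conditional probabilities:
P = 3/8 × 1/2 × 2/3 = 6/48 = 1/8.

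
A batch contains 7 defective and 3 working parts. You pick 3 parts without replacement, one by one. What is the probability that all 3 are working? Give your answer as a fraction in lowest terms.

1/120

P(every draw is working) = 3/10 × 2/9 × 1/8 = 6/720 = 1/120.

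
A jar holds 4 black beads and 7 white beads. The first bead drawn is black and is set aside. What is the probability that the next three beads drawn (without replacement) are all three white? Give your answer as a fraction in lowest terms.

7/24

With the first bead removed, 7 white remain out of 10.
P = 7/10 × 6/9 × 5/8 = 210/720 = 7/24.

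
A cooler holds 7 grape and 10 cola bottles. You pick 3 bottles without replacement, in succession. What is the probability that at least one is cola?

P(no cola) = 7/17 × 6/16 × 5/15 = 210/4080 = 7/136.
P(at least one) = 1 − 7/136 = 129/136.

129/136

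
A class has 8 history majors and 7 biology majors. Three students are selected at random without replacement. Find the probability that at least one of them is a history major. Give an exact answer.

12/13

P(no history majors) = 7/15 × 6/14 × 5/13 = 210/2730 = 1/13.
P(at least one) = 1 − 1/13 = 12/13.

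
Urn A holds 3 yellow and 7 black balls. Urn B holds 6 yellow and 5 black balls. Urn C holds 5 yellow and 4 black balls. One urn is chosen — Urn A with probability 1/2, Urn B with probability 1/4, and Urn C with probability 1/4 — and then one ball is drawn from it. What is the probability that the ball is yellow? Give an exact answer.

From Urn A: P(yellow) = 3/10.
From Urn B: P(yellow) = 6/11.
From Urn C: P(yellow) = 5/9.
Total probability = (1/2)(3/10) + (1/4)(6/11) + (1/4)(5/9) = 421/990.

421/990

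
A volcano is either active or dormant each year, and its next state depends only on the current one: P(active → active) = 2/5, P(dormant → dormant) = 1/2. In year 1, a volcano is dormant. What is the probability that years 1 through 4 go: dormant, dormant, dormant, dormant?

1/8

Year 1 is given. For each transition, use the conditional probability from the current state:
P(dormant | dormant) = 1/2; P(dormant | dormant) = 1/2; P(dormant | dormant) = 1/2.
P = 1/2 × 1/2 × 1/2 = 1/8.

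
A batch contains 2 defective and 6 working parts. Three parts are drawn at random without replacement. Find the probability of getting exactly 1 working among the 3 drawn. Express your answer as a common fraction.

3/28

One ordering (working drawn first) has probability 6/8 × 2/7 × 1/6 = 12/336 = 1/28.
There are C(3,1) = 3 such orderings, each equally likely, so P = 3 × 1/28 = 3/28.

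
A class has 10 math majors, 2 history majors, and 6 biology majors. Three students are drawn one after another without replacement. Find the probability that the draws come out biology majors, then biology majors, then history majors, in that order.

5/408

Each draw changes the counts, so multiply the conditional probabilities along the sequence:
P = 6/18 × 5/17 × 2/16 = 60/4896 = 5/408.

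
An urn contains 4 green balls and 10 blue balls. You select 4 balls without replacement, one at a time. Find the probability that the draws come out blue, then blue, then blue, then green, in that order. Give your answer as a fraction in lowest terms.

120/1001

Multiply the probability of each draw given the previous ones:
P = 10/14 × 9/13 × 8/12 × 4/11 = 2880/24024 = 120/1001.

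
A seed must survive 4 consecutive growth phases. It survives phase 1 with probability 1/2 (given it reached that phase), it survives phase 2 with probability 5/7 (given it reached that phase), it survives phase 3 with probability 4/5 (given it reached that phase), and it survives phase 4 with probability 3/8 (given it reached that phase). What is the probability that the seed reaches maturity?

3/28

Multiplying along the chain,
P = 1/2 × 5/7 × 4/5 × 3/8 = 60/560 = 3/28.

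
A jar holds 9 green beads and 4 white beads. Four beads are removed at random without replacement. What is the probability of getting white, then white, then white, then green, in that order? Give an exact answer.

Chain rule:
P = 4/13 × 3/12 × 2/11 × 9/10 = 216/17160 = 9/715.

9/715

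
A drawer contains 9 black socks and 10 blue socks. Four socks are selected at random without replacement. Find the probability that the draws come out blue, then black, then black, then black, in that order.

Multiply the probability of each draw given the previous ones:
P = 10/19 × 9/18 × 8/17 × 7/16 = 5040/93024 = 35/646.

35/646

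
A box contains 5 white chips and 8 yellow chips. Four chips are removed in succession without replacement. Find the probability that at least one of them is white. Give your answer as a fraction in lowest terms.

P(no white) = 8/13 × 7/12 × 6/11 × 5/10 = 1680/17160 = 14/143.
P(at least one) = 1 − 14/143 = 129/143.

129/143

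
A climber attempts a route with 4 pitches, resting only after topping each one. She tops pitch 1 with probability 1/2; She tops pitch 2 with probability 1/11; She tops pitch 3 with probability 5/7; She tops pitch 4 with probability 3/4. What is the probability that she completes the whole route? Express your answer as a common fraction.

15/616

The events are sequential, so multiply the conditional probabilities:
P = 1/2 × 1/11 × 5/7 × 3/4 = 15/616.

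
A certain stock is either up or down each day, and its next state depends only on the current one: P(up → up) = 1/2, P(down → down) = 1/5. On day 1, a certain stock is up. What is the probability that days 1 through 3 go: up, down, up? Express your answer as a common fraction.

Day 1 is given. For each transition, use the conditional probability from the current state:
P(down | up) = 1/2; P(up | down) = 4/5.
P = 1/2 × 4/5 = 4/10 = 2/5.

2/5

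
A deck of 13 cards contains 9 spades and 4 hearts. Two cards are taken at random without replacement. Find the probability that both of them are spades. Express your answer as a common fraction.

6/13

P = 9/13 × 8/12 = 72/156 = 6/13.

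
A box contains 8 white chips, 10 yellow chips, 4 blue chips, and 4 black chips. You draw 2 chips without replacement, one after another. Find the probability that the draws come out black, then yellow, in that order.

4/65

Chain rule:
P = 4/26 × 10/25 = 40/650 = 4/65.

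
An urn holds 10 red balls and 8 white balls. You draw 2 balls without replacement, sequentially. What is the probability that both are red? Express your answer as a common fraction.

P(all red) = 10/18 × 9/17 = 90/306 = 5/17.

5/17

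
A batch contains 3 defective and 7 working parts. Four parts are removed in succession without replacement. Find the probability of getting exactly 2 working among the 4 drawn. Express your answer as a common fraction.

One ordering (working drawn first) has probability 7/10 × 6/9 × 3/8 × 2/7 = 252/5040 = 1/20.
There are C(4,2) = 6 such orderings, each equally likely, so P = 6 × 1/20 = 3/10.

3/10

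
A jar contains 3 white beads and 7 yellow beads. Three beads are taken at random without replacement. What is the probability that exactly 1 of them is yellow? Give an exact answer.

7/40

One ordering (yellow drawn first) has probability 7/10 × 3/9 × 2/8 = 42/720 = 7/120.
There are C(3,1) = 3 such orderings, each equally likely, so P = 3 × 7/120 = 7/40.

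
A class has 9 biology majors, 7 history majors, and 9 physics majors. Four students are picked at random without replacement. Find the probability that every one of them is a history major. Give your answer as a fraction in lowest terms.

P = 7/25 × 6/24 × 5/23 × 4/22 = 840/303600 = 7/2530.

7/2530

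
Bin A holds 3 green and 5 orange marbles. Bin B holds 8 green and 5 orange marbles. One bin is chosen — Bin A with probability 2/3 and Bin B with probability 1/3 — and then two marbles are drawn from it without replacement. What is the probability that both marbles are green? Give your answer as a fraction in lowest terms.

From Bin A: P(both green) = (3/8)(2/7) = 3/28.
From Bin B: P(both green) = (8/13)(7/12) = 14/39.
Total probability = (2/3)(3/28) + (1/3)(14/39) = 313/1638.

313/1638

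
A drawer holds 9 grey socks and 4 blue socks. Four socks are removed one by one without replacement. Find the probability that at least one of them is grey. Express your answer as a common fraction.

P(no grey) = 4/13 × 3/12 × 2/11 × 1/10 = 24/17160 = 1/715.
P(at least one) = 1 − 1/715 = 714/715.

714/715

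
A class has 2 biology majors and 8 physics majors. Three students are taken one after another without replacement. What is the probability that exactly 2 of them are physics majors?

One ordering (physics majors drawn first) has probability 8/10 × 7/9 × 2/8 = 112/720 = 7/45.
There are C(3,2) = 3 such orderings, each equally likely, so P = 3 × 7/45 = 7/15.

7/15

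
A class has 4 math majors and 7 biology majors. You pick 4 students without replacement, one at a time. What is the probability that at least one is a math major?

59/66

P(no math majors) = 7/11 × 6/10 × 5/9 × 4/8 = 840/7920 = 7/66.
P(at least one) = 1 − 7/66 = 59/66.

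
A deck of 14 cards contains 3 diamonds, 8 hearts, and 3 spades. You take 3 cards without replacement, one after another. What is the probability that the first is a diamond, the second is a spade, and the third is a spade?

Each draw changes the counts, so multiply the conditional probabilities along the sequence:
P = 3/14 × 3/13 × 2/12 = 18/2184 = 3/364.

3/364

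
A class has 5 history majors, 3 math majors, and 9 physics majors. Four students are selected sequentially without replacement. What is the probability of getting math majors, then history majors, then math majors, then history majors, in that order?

1/476

Chain rule:
P = 3/17 × 5/16 × 2/15 × 4/14 = 120/57120 = 1/476.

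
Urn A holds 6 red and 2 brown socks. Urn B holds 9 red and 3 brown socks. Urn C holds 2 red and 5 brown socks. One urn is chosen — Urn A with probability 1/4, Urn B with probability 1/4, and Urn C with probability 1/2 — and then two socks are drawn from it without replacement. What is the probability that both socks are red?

1087/3696

From Urn A: P(both red) = (6/8)(5/7) = 15/28.
From Urn B: P(both red) = (9/12)(8/11) = 6/11.
From Urn C: P(both red) = (2/7)(1/6) = 1/21.
Total probability = (1/4)(15/28) + (1/4)(6/11) + (1/2)(1/21) = 1087/3696.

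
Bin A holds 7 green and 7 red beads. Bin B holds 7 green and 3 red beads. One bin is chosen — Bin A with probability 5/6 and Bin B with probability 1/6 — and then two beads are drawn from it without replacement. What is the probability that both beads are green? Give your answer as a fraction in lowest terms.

158/585

From Bin A: P(both green) = (7/14)(6/13) = 3/13.
From Bin B: P(both green) = (7/10)(6/9) = 7/15.
Total probability = (5/6)(3/13) + (1/6)(7/15) = 158/585.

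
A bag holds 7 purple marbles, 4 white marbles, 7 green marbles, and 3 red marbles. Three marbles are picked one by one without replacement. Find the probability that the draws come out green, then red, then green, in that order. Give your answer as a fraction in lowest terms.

Each draw changes the counts, so multiply the conditional probabilities along the sequence:
P = 7/21 × 3/20 × 6/19 = 126/7980 = 3/190.

3/190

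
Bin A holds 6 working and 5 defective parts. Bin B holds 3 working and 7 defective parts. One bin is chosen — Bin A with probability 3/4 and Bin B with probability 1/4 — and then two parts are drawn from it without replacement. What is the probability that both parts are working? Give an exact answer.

73/330

From Bin A: P(both working) = (6/11)(5/10) = 3/11.
From Bin B: P(both working) = (3/10)(2/9) = 1/15.
Total probability = (3/4)(3/11) + (1/4)(1/15) = 73/330.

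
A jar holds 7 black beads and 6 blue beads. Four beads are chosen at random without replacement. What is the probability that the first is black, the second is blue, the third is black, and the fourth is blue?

21/286

Chain rule:
P = 7/13 × 6/12 × 6/11 × 5/10 = 1260/17160 = 21/286.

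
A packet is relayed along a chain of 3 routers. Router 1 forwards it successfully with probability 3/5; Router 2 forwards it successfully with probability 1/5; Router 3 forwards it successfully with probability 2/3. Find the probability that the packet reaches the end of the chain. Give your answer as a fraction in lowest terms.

Multiplying along the chain,
P = 3/5 × 1/5 × 2/3 = 6/75 = 2/25.

2/25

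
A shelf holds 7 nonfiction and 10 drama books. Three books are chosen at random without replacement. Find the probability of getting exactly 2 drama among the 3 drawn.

One ordering (drama drawn first) has probability 10/17 × 9/16 × 7/15 = 630/4080 = 21/136.
There are C(3,2) = 3 such orderings, each equally likely, so P = 3 × 21/136 = 63/136.

63/136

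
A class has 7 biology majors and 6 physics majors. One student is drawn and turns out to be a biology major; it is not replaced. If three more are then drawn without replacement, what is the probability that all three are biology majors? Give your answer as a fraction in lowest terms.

1/11

After the first draw, 6 of the remaining 12 students are biology majors.
P = 6/12 × 5/11 × 4/10 = 120/1320 = 1/11.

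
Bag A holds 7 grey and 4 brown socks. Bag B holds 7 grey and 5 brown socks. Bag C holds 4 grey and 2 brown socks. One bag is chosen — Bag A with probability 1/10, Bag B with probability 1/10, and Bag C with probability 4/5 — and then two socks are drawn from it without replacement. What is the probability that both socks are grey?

39/100

From Bag A: P(both grey) = (7/11)(6/10) = 21/55.
From Bag B: P(both grey) = (7/12)(6/11) = 7/22.
From Bag C: P(both grey) = (4/6)(3/5) = 2/5.
Total probability = (1/10)(21/55) + (1/10)(7/22) + (4/5)(2/5) = 39/100.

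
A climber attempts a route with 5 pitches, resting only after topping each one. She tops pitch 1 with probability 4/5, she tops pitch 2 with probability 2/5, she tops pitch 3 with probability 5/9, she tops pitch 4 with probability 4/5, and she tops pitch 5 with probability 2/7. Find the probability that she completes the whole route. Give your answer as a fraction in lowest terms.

64/1575

Multiplying along the chain,
P = 4/5 × 2/5 × 5/9 × 4/5 × 2/7 = 320/7875 = 64/1575.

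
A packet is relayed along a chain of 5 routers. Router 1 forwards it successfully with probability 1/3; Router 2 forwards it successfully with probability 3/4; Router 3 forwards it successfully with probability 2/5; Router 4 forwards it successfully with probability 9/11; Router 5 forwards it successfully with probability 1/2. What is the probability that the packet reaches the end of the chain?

Multiplying along the chain,
P = 1/3 × 3/4 × 2/5 × 9/11 × 1/2 = 54/1320 = 9/220.

9/220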